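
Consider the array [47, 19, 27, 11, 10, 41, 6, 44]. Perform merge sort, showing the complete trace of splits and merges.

Merge sort trace:

Split: [47, 19, 27, 11, 10, 41, 6, 44] -> [47, 19, 27, 11] and [10, 41, 6, 44]
  Split: [47, 19, 27, 11] -> [47, 19] and [27, 11]
    Split: [47, 19] -> [47] and [19]
    Merge: [47] + [19] -> [19, 47]
    Split: [27, 11] -> [27] and [11]
    Merge: [27] + [11] -> [11, 27]
  Merge: [19, 47] + [11, 27] -> [11, 19, 27, 47]
  Split: [10, 41, 6, 44] -> [10, 41] and [6, 44]
    Split: [10, 41] -> [10] and [41]
    Merge: [10] + [41] -> [10, 41]
    Split: [6, 44] -> [6] and [44]
    Merge: [6] + [44] -> [6, 44]
  Merge: [10, 41] + [6, 44] -> [6, 10, 41, 44]
Merge: [11, 19, 27, 47] + [6, 10, 41, 44] -> [6, 10, 11, 19, 27, 41, 44, 47]

Final sorted array: [6, 10, 11, 19, 27, 41, 44, 47]

The merge sort proceeds by recursively splitting the array and merging sorted halves.
After all merges, the sorted array is [6, 10, 11, 19, 27, 41, 44, 47].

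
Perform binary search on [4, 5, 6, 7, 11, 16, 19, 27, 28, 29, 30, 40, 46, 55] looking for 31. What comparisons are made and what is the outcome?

Binary search for 31 in [4, 5, 6, 7, 11, 16, 19, 27, 28, 29, 30, 40, 46, 55]:

lo=0, hi=13, mid=6, arr[mid]=19 -> 19 < 31, search right half
lo=7, hi=13, mid=10, arr[mid]=30 -> 30 < 31, search right half
lo=11, hi=13, mid=12, arr[mid]=46 -> 46 > 31, search left half
lo=11, hi=11, mid=11, arr[mid]=40 -> 40 > 31, search left half
lo=11 > hi=10, target 31 not found

Binary search determines that 31 is not in the array after 4 comparisons. The search space was exhausted without finding the target.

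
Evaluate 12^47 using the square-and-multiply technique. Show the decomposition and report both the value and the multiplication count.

Computing 12^47 by squaring (build up from 12^1; each line after the first costs one multiplication):

12^1 = 12
12^2 = (12^1)^2 = 12^2 = 144
12^4 = (12^2)^2 = 144^2 = 20736
12^5 = 12 * 12^4 = 12 * 20736 = 248832
12^10 = (12^5)^2 = 248832^2 = 61917364224
12^11 = 12 * 12^10 = 12 * 61917364224 = 743008370688
12^22 = (12^11)^2 = 743008370688^2 = 552061438912436417593344
12^23 = 12 * 12^22 = 12 * 552061438912436417593344 = 6624737266949237011120128
12^46 = (12^23)^2 = 6624737266949237011120128^2 = 43887143856106046360568987631860370008329246736384
12^47 = 12 * 12^46 = 12 * 43887143856106046360568987631860370008329246736384 = 526645726273272556326827851582324440099950960836608

Result: 526645726273272556326827851582324440099950960836608
Multiplications needed: 9 (9 lines after 12^1)

12^47 = 526645726273272556326827851582324440099950960836608. Using exponentiation by squaring, this requires 9 multiplications. The key idea: if the exponent is even, square the half-power; if odd, multiply by the base once.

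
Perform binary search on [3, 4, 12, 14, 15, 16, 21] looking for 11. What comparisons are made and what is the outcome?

Binary search for 11 in [3, 4, 12, 14, 15, 16, 21]:

lo=0, hi=6, mid=3, arr[mid]=14 -> 14 > 11, search left half
lo=0, hi=2, mid=1, arr[mid]=4 -> 4 < 11, search right half
lo=2, hi=2, mid=2, arr[mid]=12 -> 12 > 11, search left half
lo=2 > hi=1, target 11 not found

Binary search determines that 11 is not in the array after 3 comparisons. The search space was exhausted without finding the target.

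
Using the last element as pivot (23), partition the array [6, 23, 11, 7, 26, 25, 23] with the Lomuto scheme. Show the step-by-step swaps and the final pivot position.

Lomuto partition with pivot = 23:

Initial array: [6, 23, 11, 7, 26, 25, 23]

arr[0]=6 <= 23: swap with position 0, array becomes [6, 23, 11, 7, 26, 25, 23]
arr[1]=23 <= 23: swap with position 1, array becomes [6, 23, 11, 7, 26, 25, 23]
arr[2]=11 <= 23: swap with position 2, array becomes [6, 23, 11, 7, 26, 25, 23]
arr[3]=7 <= 23: swap with position 3, array becomes [6, 23, 11, 7, 26, 25, 23]
arr[4]=26 > 23: no swap
arr[5]=25 > 23: no swap

Place pivot at position 4: [6, 23, 11, 7, 23, 25, 26]
Pivot position: 4

After partitioning with pivot 23, the array becomes [6, 23, 11, 7, 23, 25, 26]. The pivot is placed at index 4. All elements to the left of the pivot are <= 23, and all elements to the right are > 23.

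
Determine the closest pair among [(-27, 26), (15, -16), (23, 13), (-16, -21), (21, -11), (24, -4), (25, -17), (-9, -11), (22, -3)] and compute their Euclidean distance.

Computing all pairwise distances among 9 points:

d((-27, 26), (15, -16)) = 59.397
d((-27, 26), (23, 13)) = 51.6624
d((-27, 26), (-16, -21)) = 48.2701
d((-27, 26), (21, -11)) = 60.6053
d((-27, 26), (24, -4)) = 59.1692
d((-27, 26), (25, -17)) = 67.4759
d((-27, 26), (-9, -11)) = 41.1461
d((-27, 26), (22, -3)) = 56.9386
d((15, -16), (23, 13)) = 30.0832
d((15, -16), (-16, -21)) = 31.4006
d((15, -16), (21, -11)) = 7.8102
d((15, -16), (24, -4)) = 15.0
d((15, -16), (25, -17)) = 10.0499
d((15, -16), (-9, -11)) = 24.5153
d((15, -16), (22, -3)) = 14.7648
d((23, 13), (-16, -21)) = 51.7397
d((23, 13), (21, -11)) = 24.0832
d((23, 13), (24, -4)) = 17.0294
d((23, 13), (25, -17)) = 30.0666
d((23, 13), (-9, -11)) = 40.0
d((23, 13), (22, -3)) = 16.0312
d((-16, -21), (21, -11)) = 38.3275
d((-16, -21), (24, -4)) = 43.4626
d((-16, -21), (25, -17)) = 41.1947
d((-16, -21), (-9, -11)) = 12.2066
d((-16, -21), (22, -3)) = 42.0476
d((21, -11), (24, -4)) = 7.6158
d((21, -11), (25, -17)) = 7.2111
d((21, -11), (-9, -11)) = 30.0
d((21, -11), (22, -3)) = 8.0623
d((24, -4), (25, -17)) = 13.0384
d((24, -4), (-9, -11)) = 33.7343
d((24, -4), (22, -3)) = 2.2361 <-- minimum
d((25, -17), (-9, -11)) = 34.5254
d((25, -17), (22, -3)) = 14.3178
d((-9, -11), (22, -3)) = 32.0156

Closest pair: (24, -4) and (22, -3) with distance 2.2361

The closest pair is (24, -4) and (22, -3) with Euclidean distance 2.2361. For 9 points, brute-force pairwise comparison is shown above. For large n, the divide-and-conquer algorithm (sort by x, recurse on halves, check the dividing strip) achieves O(n log n).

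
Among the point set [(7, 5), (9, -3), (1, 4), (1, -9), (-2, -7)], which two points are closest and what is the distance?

Computing all pairwise distances among 5 points:

d((7, 5), (9, -3)) = 8.2462
d((7, 5), (1, 4)) = 6.0828
d((7, 5), (1, -9)) = 15.2315
d((7, 5), (-2, -7)) = 15.0
d((9, -3), (1, 4)) = 10.6301
d((9, -3), (1, -9)) = 10.0
d((9, -3), (-2, -7)) = 11.7047
d((1, 4), (1, -9)) = 13.0
d((1, 4), (-2, -7)) = 11.4018
d((1, -9), (-2, -7)) = 3.6056 <-- minimum

Closest pair: (1, -9) and (-2, -7) with distance 3.6056

The closest pair is (1, -9) and (-2, -7) with Euclidean distance 3.6056. For 5 points, brute-force pairwise comparison is shown above. For large n, the divide-and-conquer algorithm (sort by x, recurse on halves, check the dividing strip) achieves O(n log n).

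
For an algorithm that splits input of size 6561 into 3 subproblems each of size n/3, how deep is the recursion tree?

For divide and conquer with division factor 3:

Problem sizes at each level:
Level 0: 6561
Level 1: 2187
Level 2: 729
Level 3: 243
Level 4: 81
Level 5: 27
Level 6: 9
Level 7: 3
Level 8: 1

The root is level 0 and the size-1 base case is level 8 (the tree spans levels 0 through 8, i.e. 9 levels counting the root), so the depth is the number of divisions: log_3(6561) = 8

The recursion tree depth is log_3(6561) = 8. At each level, the problem size is divided by 3, so it takes 8 divisions to reduce to a base case of size 1. The algorithm makes 3 recursive calls at each level.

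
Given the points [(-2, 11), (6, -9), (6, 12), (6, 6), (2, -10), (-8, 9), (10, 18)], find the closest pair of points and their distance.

Computing all pairwise distances among 7 points:

d((-2, 11), (6, -9)) = 21.5407
d((-2, 11), (6, 12)) = 8.0623
d((-2, 11), (6, 6)) = 9.434
d((-2, 11), (2, -10)) = 21.3776
d((-2, 11), (-8, 9)) = 6.3246
d((-2, 11), (10, 18)) = 13.8924
d((6, -9), (6, 12)) = 21.0
d((6, -9), (6, 6)) = 15.0
d((6, -9), (2, -10)) = 4.1231 <-- minimum
d((6, -9), (-8, 9)) = 22.8035
d((6, -9), (10, 18)) = 27.2947
d((6, 12), (6, 6)) = 6.0
d((6, 12), (2, -10)) = 22.3607
d((6, 12), (-8, 9)) = 14.3178
d((6, 12), (10, 18)) = 7.2111
d((6, 6), (2, -10)) = 16.4924
d((6, 6), (-8, 9)) = 14.3178
d((6, 6), (10, 18)) = 12.6491
d((2, -10), (-8, 9)) = 21.4709
d((2, -10), (10, 18)) = 29.1204
d((-8, 9), (10, 18)) = 20.1246

Closest pair: (6, -9) and (2, -10) with distance 4.1231

The closest pair is (6, -9) and (2, -10) with Euclidean distance 4.1231. For 7 points, brute-force pairwise comparison is shown above. For large n, the divide-and-conquer algorithm (sort by x, recurse on halves, check the dividing strip) achieves O(n log n).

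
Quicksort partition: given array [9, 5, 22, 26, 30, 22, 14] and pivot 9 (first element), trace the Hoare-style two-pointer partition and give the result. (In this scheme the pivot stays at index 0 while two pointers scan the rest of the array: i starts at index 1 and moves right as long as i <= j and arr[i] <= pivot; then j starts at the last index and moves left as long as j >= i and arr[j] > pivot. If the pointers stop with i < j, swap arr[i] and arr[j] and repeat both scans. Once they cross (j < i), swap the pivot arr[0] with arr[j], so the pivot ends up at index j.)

Hoare-style two-pointer partition with pivot = 9:

Initial array: [9, 5, 22, 26, 30, 22, 14]

Pointers start at i = 1, j = 6.
i ends at 2, j ends at 1: the pointers have crossed (j < i), so scanning stops.

Swap pivot arr[0] with arr[1] to place pivot at position 1: [5, 9, 22, 26, 30, 22, 14]
Pivot position: 1

After partitioning with pivot 9, the array becomes [5, 9, 22, 26, 30, 22, 14]. The pivot is placed at index 1. All elements to the left of the pivot are <= 9, and all elements to the right are > 9.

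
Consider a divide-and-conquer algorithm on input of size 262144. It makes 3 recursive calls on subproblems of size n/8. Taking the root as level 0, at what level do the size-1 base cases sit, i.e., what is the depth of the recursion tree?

For divide and conquer with division factor 8:

Problem sizes at each level:
Level 0: 262144
Level 1: 32768
Level 2: 4096
Level 3: 512
Level 4: 64
Level 5: 8
Level 6: 1

The root is level 0 and the size-1 base case is level 6 (the tree spans levels 0 through 6, i.e. 7 levels counting the root), so the depth is the number of divisions: log_8(262144) = 6

The recursion tree depth is log_8(262144) = 6. At each level, the problem size is divided by 8, so it takes 6 divisions to reduce to a base case of size 1. The algorithm makes 3 recursive calls at each level.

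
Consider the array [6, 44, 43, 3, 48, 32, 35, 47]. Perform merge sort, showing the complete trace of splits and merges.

Merge sort trace:

Split: [6, 44, 43, 3, 48, 32, 35, 47] -> [6, 44, 43, 3] and [48, 32, 35, 47]
  Split: [6, 44, 43, 3] -> [6, 44] and [43, 3]
    Split: [6, 44] -> [6] and [44]
    Merge: [6] + [44] -> [6, 44]
    Split: [43, 3] -> [43] and [3]
    Merge: [43] + [3] -> [3, 43]
  Merge: [6, 44] + [3, 43] -> [3, 6, 43, 44]
  Split: [48, 32, 35, 47] -> [48, 32] and [35, 47]
    Split: [48, 32] -> [48] and [32]
    Merge: [48] + [32] -> [32, 48]
    Split: [35, 47] -> [35] and [47]
    Merge: [35] + [47] -> [35, 47]
  Merge: [32, 48] + [35, 47] -> [32, 35, 47, 48]
Merge: [3, 6, 43, 44] + [32, 35, 47, 48] -> [3, 6, 32, 35, 43, 44, 47, 48]

Final sorted array: [3, 6, 32, 35, 43, 44, 47, 48]

The merge sort proceeds by recursively splitting the array and merging sorted halves.
After all merges, the sorted array is [3, 6, 32, 35, 43, 44, 47, 48].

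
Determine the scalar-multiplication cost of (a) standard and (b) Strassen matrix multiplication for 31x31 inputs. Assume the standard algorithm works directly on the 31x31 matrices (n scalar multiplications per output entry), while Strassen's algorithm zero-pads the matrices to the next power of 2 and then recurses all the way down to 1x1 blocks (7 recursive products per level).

Matrix multiplication for 31x31 matrices:

Strassen's algorithm requires power-of-2 dimensions. Pad 31x31 to 32x32 (next power of 2).

Standard algorithm: 31^3 = 29791 multiplications
Strassen's algorithm: 7^(log2(32)) = 7^5 = 16807 multiplications
Savings: 29791 - 16807 = 12984 multiplications

Standard: 29791 multiplications (31^3). Strassen: 16807 multiplications (7^5, after padding to 32x32). Strassen reduces 8 recursive multiplications to 7 at each level.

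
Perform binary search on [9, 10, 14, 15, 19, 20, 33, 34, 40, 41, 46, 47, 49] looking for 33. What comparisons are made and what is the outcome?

Binary search for 33 in [9, 10, 14, 15, 19, 20, 33, 34, 40, 41, 46, 47, 49]:

lo=0, hi=12, mid=6, arr[mid]=33 -> Found target at index 6!

Binary search finds 33 at index 6 after 1 comparisons. The search repeatedly halves the search space by comparing with the middle element.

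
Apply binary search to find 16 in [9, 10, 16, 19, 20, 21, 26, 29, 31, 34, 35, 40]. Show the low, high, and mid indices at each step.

Binary search for 16 in [9, 10, 16, 19, 20, 21, 26, 29, 31, 34, 35, 40]:

lo=0, hi=11, mid=5, arr[mid]=21 -> 21 > 16, search left half
lo=0, hi=4, mid=2, arr[mid]=16 -> Found target at index 2!

Binary search finds 16 at index 2 after 2 comparisons. The search repeatedly halves the search space by comparing with the middle element.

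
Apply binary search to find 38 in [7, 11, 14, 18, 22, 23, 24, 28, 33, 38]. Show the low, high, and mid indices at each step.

Binary search for 38 in [7, 11, 14, 18, 22, 23, 24, 28, 33, 38]:

lo=0, hi=9, mid=4, arr[mid]=22 -> 22 < 38, search right half
lo=5, hi=9, mid=7, arr[mid]=28 -> 28 < 38, search right half
lo=8, hi=9, mid=8, arr[mid]=33 -> 33 < 38, search right half
lo=9, hi=9, mid=9, arr[mid]=38 -> Found target at index 9!

Binary search finds 38 at index 9 after 4 comparisons. The search repeatedly halves the search space by comparing with the middle element.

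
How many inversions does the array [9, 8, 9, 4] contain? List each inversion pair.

Finding inversions in [9, 8, 9, 4]:

(0, 1): arr[0]=9 > arr[1]=8
(0, 3): arr[0]=9 > arr[3]=4
(1, 3): arr[1]=8 > arr[3]=4
(2, 3): arr[2]=9 > arr[3]=4

Total inversions: 4

The array has 4 inversion(s): (0,1), (0,3), (1,3), (2,3). Each pair (i,j) satisfies i < j and arr[i] > arr[j].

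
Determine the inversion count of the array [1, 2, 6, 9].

Finding inversions in [1, 2, 6, 9]:


Total inversions: 0

The array has 0 inversions. It is already sorted.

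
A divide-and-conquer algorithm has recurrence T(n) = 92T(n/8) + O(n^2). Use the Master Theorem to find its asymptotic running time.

Master Theorem for T(n) = 92T(n/8) + O(n^2):

a = 92, b = 8, c = 2
log_b(a) = log_8(92) = 2.1745

Case 1: c = 2 < log_8(92) = 2.1745
T(n) = O(n^(log_8 92))

For T(n) = 92T(n/8) + O(n^2): log_8(92) = 2.1745. This is Case 1 of the Master Theorem (c < log_b(a), work dominated by leaves), giving O(n^(log_8 92)).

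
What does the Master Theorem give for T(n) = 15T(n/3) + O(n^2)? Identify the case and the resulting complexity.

Master Theorem for T(n) = 15T(n/3) + O(n^2):

a = 15, b = 3, c = 2
log_b(a) = log_3(15) = 2.4650

Case 1: c = 2 < log_3(15) = 2.4650
T(n) = O(n^(log_3 15))

For T(n) = 15T(n/3) + O(n^2): log_3(15) = 2.4650. This is Case 1 of the Master Theorem (c < log_b(a), work dominated by leaves), giving O(n^(log_3 15)).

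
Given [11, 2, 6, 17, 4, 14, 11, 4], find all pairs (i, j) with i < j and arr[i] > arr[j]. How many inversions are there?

Finding inversions in [11, 2, 6, 17, 4, 14, 11, 4]:

(0, 1): arr[0]=11 > arr[1]=2
(0, 2): arr[0]=11 > arr[2]=6
(0, 4): arr[0]=11 > arr[4]=4
(0, 7): arr[0]=11 > arr[7]=4
(2, 4): arr[2]=6 > arr[4]=4
(2, 7): arr[2]=6 > arr[7]=4
(3, 4): arr[3]=17 > arr[4]=4
(3, 5): arr[3]=17 > arr[5]=14
(3, 6): arr[3]=17 > arr[6]=11
(3, 7): arr[3]=17 > arr[7]=4
(5, 6): arr[5]=14 > arr[6]=11
(5, 7): arr[5]=14 > arr[7]=4
(6, 7): arr[6]=11 > arr[7]=4

Total inversions: 13

The array has 13 inversion(s): (0,1), (0,2), (0,4), (0,7), (2,4), (2,7), (3,4), (3,5), (3,6), (3,7), (5,6), (5,7), (6,7). Each pair (i,j) satisfies i < j and arr[i] > arr[j].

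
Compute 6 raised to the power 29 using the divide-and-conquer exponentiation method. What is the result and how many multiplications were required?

Computing 6^29 by squaring (build up from 6^1; each line after the first costs one multiplication):

6^1 = 6
6^2 = (6^1)^2 = 6^2 = 36
6^3 = 6 * 6^2 = 6 * 36 = 216
6^6 = (6^3)^2 = 216^2 = 46656
6^7 = 6 * 6^6 = 6 * 46656 = 279936
6^14 = (6^7)^2 = 279936^2 = 78364164096
6^28 = (6^14)^2 = 78364164096^2 = 6140942214464815497216
6^29 = 6 * 6^28 = 6 * 6140942214464815497216 = 36845653286788892983296

Result: 36845653286788892983296
Multiplications needed: 7 (7 lines after 6^1)

6^29 = 36845653286788892983296. Using exponentiation by squaring, this requires 7 multiplications. The key idea: if the exponent is even, square the half-power; if odd, multiply by the base once.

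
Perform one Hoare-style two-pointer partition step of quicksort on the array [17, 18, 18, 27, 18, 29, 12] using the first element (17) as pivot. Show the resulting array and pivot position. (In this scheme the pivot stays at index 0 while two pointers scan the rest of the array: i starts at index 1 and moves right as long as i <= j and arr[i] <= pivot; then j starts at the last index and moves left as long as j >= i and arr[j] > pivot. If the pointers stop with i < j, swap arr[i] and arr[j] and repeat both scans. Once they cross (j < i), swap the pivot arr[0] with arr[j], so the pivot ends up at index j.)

Hoare-style two-pointer partition with pivot = 17:

Initial array: [17, 18, 18, 27, 18, 29, 12]

Pointers start at i = 1, j = 6.
i stops at index 1 (arr[1]=18 > 17), j stops at index 6 (arr[6]=12 <= 17): swap arr[1] and arr[6], array becomes [17, 12, 18, 27, 18, 29, 18]
i ends at 2, j ends at 1: the pointers have crossed (j < i), so scanning stops.

Swap pivot arr[0] with arr[1] to place pivot at position 1: [12, 17, 18, 27, 18, 29, 18]
Pivot position: 1

After partitioning with pivot 17, the array becomes [12, 17, 18, 27, 18, 29, 18]. The pivot is placed at index 1. All elements to the left of the pivot are <= 17, and all elements to the right are > 17.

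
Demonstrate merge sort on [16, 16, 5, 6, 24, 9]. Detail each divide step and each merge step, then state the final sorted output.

Merge sort trace:

Split: [16, 16, 5, 6, 24, 9] -> [16, 16, 5] and [6, 24, 9]
  Split: [16, 16, 5] -> [16] and [16, 5]
    Split: [16, 5] -> [16] and [5]
    Merge: [16] + [5] -> [5, 16]
  Merge: [16] + [5, 16] -> [5, 16, 16]
  Split: [6, 24, 9] -> [6] and [24, 9]
    Split: [24, 9] -> [24] and [9]
    Merge: [24] + [9] -> [9, 24]
  Merge: [6] + [9, 24] -> [6, 9, 24]
Merge: [5, 16, 16] + [6, 9, 24] -> [5, 6, 9, 16, 16, 24]

Final sorted array: [5, 6, 9, 16, 16, 24]

The merge sort proceeds by recursively splitting the array and merging sorted halves.
After all merges, the sorted array is [5, 6, 9, 16, 16, 24].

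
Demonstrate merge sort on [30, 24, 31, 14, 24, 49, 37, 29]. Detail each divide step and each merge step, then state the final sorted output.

Merge sort trace:

Split: [30, 24, 31, 14, 24, 49, 37, 29] -> [30, 24, 31, 14] and [24, 49, 37, 29]
  Split: [30, 24, 31, 14] -> [30, 24] and [31, 14]
    Split: [30, 24] -> [30] and [24]
    Merge: [30] + [24] -> [24, 30]
    Split: [31, 14] -> [31] and [14]
    Merge: [31] + [14] -> [14, 31]
  Merge: [24, 30] + [14, 31] -> [14, 24, 30, 31]
  Split: [24, 49, 37, 29] -> [24, 49] and [37, 29]
    Split: [24, 49] -> [24] and [49]
    Merge: [24] + [49] -> [24, 49]
    Split: [37, 29] -> [37] and [29]
    Merge: [37] + [29] -> [29, 37]
  Merge: [24, 49] + [29, 37] -> [24, 29, 37, 49]
Merge: [14, 24, 30, 31] + [24, 29, 37, 49] -> [14, 24, 24, 29, 30, 31, 37, 49]

Final sorted array: [14, 24, 24, 29, 30, 31, 37, 49]

The merge sort proceeds by recursively splitting the array and merging sorted halves.
After all merges, the sorted array is [14, 24, 24, 29, 30, 31, 37, 49].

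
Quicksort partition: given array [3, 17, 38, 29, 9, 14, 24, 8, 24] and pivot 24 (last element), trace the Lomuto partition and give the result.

Lomuto partition with pivot = 24:

Initial array: [3, 17, 38, 29, 9, 14, 24, 8, 24]

arr[0]=3 <= 24: swap with position 0, array becomes [3, 17, 38, 29, 9, 14, 24, 8, 24]
arr[1]=17 <= 24: swap with position 1, array becomes [3, 17, 38, 29, 9, 14, 24, 8, 24]
arr[2]=38 > 24: no swap
arr[3]=29 > 24: no swap
arr[4]=9 <= 24: swap with position 2, array becomes [3, 17, 9, 29, 38, 14, 24, 8, 24]
arr[5]=14 <= 24: swap with position 3, array becomes [3, 17, 9, 14, 38, 29, 24, 8, 24]
arr[6]=24 <= 24: swap with position 4, array becomes [3, 17, 9, 14, 24, 29, 38, 8, 24]
arr[7]=8 <= 24: swap with position 5, array becomes [3, 17, 9, 14, 24, 8, 38, 29, 24]

Place pivot at position 6: [3, 17, 9, 14, 24, 8, 24, 29, 38]
Pivot position: 6

After partitioning with pivot 24, the array becomes [3, 17, 9, 14, 24, 8, 24, 29, 38]. The pivot is placed at index 6. All elements to the left of the pivot are <= 24, and all elements to the right are > 24.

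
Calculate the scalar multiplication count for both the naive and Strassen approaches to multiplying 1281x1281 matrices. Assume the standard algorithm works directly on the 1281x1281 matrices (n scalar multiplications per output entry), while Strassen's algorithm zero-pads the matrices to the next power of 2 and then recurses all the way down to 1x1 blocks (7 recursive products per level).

Matrix multiplication for 1281x1281 matrices:

Strassen's algorithm requires power-of-2 dimensions. Pad 1281x1281 to 2048x2048 (next power of 2).

Standard algorithm: 1281^3 = 2102071041 multiplications
Strassen's algorithm: 7^(log2(2048)) = 7^11 = 1977326743 multiplications
Savings: 2102071041 - 1977326743 = 124744298 multiplications

Standard: 2102071041 multiplications (1281^3). Strassen: 1977326743 multiplications (7^11, after padding to 2048x2048). Strassen reduces 8 recursive multiplications to 7 at each level.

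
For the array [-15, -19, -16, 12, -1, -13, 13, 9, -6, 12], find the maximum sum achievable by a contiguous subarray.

Using Kadane's algorithm on [-15, -19, -16, 12, -1, -13, 13, 9, -6, 12]:

Scanning through the array:
Position 1 (value -19): max_ending_here = -19, max_so_far = -15
Position 2 (value -16): max_ending_here = -16, max_so_far = -15
Position 3 (value 12): max_ending_here = 12, max_so_far = 12
Position 4 (value -1): max_ending_here = 11, max_so_far = 12
Position 5 (value -13): max_ending_here = -2, max_so_far = 12
Position 6 (value 13): max_ending_here = 13, max_so_far = 13
Position 7 (value 9): max_ending_here = 22, max_so_far = 22
Position 8 (value -6): max_ending_here = 16, max_so_far = 22
Position 9 (value 12): max_ending_here = 28, max_so_far = 28

Maximum subarray: [13, 9, -6, 12]
Maximum sum: 28

The maximum subarray is [13, 9, -6, 12] with sum 28. This subarray runs from index 6 to index 9.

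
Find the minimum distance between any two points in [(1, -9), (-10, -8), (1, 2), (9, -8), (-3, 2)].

Computing all pairwise distances among 5 points:

d((1, -9), (-10, -8)) = 11.0454
d((1, -9), (1, 2)) = 11.0
d((1, -9), (9, -8)) = 8.0623
d((1, -9), (-3, 2)) = 11.7047
d((-10, -8), (1, 2)) = 14.8661
d((-10, -8), (9, -8)) = 19.0
d((-10, -8), (-3, 2)) = 12.2066
d((1, 2), (9, -8)) = 12.8062
d((1, 2), (-3, 2)) = 4.0 <-- minimum
d((9, -8), (-3, 2)) = 15.6205

Closest pair: (1, 2) and (-3, 2) with distance 4.0

The closest pair is (1, 2) and (-3, 2) with Euclidean distance 4.0. For 5 points, brute-force pairwise comparison is shown above. For large n, the divide-and-conquer algorithm (sort by x, recurse on halves, check the dividing strip) achieves O(n log n).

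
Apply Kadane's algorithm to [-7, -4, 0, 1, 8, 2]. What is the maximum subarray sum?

Using Kadane's algorithm on [-7, -4, 0, 1, 8, 2]:

Scanning through the array:
Position 1 (value -4): max_ending_here = -4, max_so_far = -4
Position 2 (value 0): max_ending_here = 0, max_so_far = 0
Position 3 (value 1): max_ending_here = 1, max_so_far = 1
Position 4 (value 8): max_ending_here = 9, max_so_far = 9
Position 5 (value 2): max_ending_here = 11, max_so_far = 11

Maximum subarray: [0, 1, 8, 2]
Maximum sum: 11

The maximum subarray is [0, 1, 8, 2] with sum 11. This subarray runs from index 2 to index 5.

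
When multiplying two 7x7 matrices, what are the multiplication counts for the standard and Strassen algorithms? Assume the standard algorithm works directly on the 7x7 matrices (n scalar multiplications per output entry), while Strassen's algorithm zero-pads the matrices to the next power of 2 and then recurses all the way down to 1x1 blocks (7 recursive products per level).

Matrix multiplication for 7x7 matrices:

Strassen's algorithm requires power-of-2 dimensions. Pad 7x7 to 8x8 (next power of 2).

Standard algorithm: 7^3 = 343 multiplications
Strassen's algorithm: 7^(log2(8)) = 7^3 = 343 multiplications
Savings: 343 - 343 = 0 multiplications

Standard: 343 multiplications (7^3). Strassen: 343 multiplications (7^3, after padding to 8x8). Strassen reduces 8 recursive multiplications to 7 at each level.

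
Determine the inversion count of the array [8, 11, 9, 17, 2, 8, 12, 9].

Finding inversions in [8, 11, 9, 17, 2, 8, 12, 9]:

(0, 4): arr[0]=8 > arr[4]=2
(1, 2): arr[1]=11 > arr[2]=9
(1, 4): arr[1]=11 > arr[4]=2
(1, 5): arr[1]=11 > arr[5]=8
(1, 7): arr[1]=11 > arr[7]=9
(2, 4): arr[2]=9 > arr[4]=2
(2, 5): arr[2]=9 > arr[5]=8
(3, 4): arr[3]=17 > arr[4]=2
(3, 5): arr[3]=17 > arr[5]=8
(3, 6): arr[3]=17 > arr[6]=12
(3, 7): arr[3]=17 > arr[7]=9
(6, 7): arr[6]=12 > arr[7]=9

Total inversions: 12

The array has 12 inversion(s): (0,4), (1,2), (1,4), (1,5), (1,7), (2,4), (2,5), (3,4), (3,5), (3,6), (3,7), (6,7). Each pair (i,j) satisfies i < j and arr[i] > arr[j].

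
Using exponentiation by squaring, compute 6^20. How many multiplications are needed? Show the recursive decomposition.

Computing 6^20 by squaring (build up from 6^1; each line after the first costs one multiplication):

6^1 = 6
6^2 = (6^1)^2 = 6^2 = 36
6^4 = (6^2)^2 = 36^2 = 1296
6^5 = 6 * 6^4 = 6 * 1296 = 7776
6^10 = (6^5)^2 = 7776^2 = 60466176
6^20 = (6^10)^2 = 60466176^2 = 3656158440062976

Result: 3656158440062976
Multiplications needed: 5 (5 lines after 6^1)

6^20 = 3656158440062976. Using exponentiation by squaring, this requires 5 multiplications. The key idea: if the exponent is even, square the half-power; if odd, multiply by the base once.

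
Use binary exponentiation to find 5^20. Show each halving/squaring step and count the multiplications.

Computing 5^20 by squaring (build up from 5^1; each line after the first costs one multiplication):

5^1 = 5
5^2 = (5^1)^2 = 5^2 = 25
5^4 = (5^2)^2 = 25^2 = 625
5^5 = 5 * 5^4 = 5 * 625 = 3125
5^10 = (5^5)^2 = 3125^2 = 9765625
5^20 = (5^10)^2 = 9765625^2 = 95367431640625

Result: 95367431640625
Multiplications needed: 5 (5 lines after 5^1)

5^20 = 95367431640625. Using exponentiation by squaring, this requires 5 multiplications. The key idea: if the exponent is even, square the half-power; if odd, multiply by the base once.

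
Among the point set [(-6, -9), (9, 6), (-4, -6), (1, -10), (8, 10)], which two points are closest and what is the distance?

Computing all pairwise distances among 5 points:

d((-6, -9), (9, 6)) = 21.2132
d((-6, -9), (-4, -6)) = 3.6056 <-- minimum
d((-6, -9), (1, -10)) = 7.0711
d((-6, -9), (8, 10)) = 23.6008
d((9, 6), (-4, -6)) = 17.6918
d((9, 6), (1, -10)) = 17.8885
d((9, 6), (8, 10)) = 4.1231
d((-4, -6), (1, -10)) = 6.4031
d((-4, -6), (8, 10)) = 20.0
d((1, -10), (8, 10)) = 21.1896

Closest pair: (-6, -9) and (-4, -6) with distance 3.6056

The closest pair is (-6, -9) and (-4, -6) with Euclidean distance 3.6056. For 5 points, brute-force pairwise comparison is shown above. For large n, the divide-and-conquer algorithm (sort by x, recurse on halves, check the dividing strip) achieves O(n log n).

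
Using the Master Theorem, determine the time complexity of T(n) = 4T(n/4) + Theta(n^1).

Master Theorem for T(n) = 4T(n/4) + O(n^1):

a = 4, b = 4, c = 1
log_b(a) = log_4(4) = 1.0000

Case 2: c = 1 = log_4(4) = 1.0000
T(n) = O(n^1 log n) = O(n log n)

For T(n) = 4T(n/4) + O(n^1): log_4(4) = 1.0000. This is Case 2 of the Master Theorem (c = log_b(a), equal work at all levels), giving O(n log n).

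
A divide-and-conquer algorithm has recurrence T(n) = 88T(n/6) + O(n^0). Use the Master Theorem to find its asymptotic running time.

Master Theorem for T(n) = 88T(n/6) + O(n^0):

a = 88, b = 6, c = 0
log_b(a) = log_6(88) = 2.4988

Case 1: c = 0 < log_6(88) = 2.4988
T(n) = O(n^(log_6 88))

For T(n) = 88T(n/6) + O(n^0): log_6(88) = 2.4988. This is Case 1 of the Master Theorem (c < log_b(a), work dominated by leaves), giving O(n^(log_6 88)).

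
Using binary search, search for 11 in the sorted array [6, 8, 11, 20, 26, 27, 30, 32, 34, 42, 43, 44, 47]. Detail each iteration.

Binary search for 11 in [6, 8, 11, 20, 26, 27, 30, 32, 34, 42, 43, 44, 47]:

lo=0, hi=12, mid=6, arr[mid]=30 -> 30 > 11, search left half
lo=0, hi=5, mid=2, arr[mid]=11 -> Found target at index 2!

Binary search finds 11 at index 2 after 2 comparisons. The search repeatedly halves the search space by comparing with the middle element.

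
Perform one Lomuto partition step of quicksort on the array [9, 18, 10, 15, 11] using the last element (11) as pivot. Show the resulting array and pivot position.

Lomuto partition with pivot = 11:

Initial array: [9, 18, 10, 15, 11]

arr[0]=9 <= 11: swap with position 0, array becomes [9, 18, 10, 15, 11]
arr[1]=18 > 11: no swap
arr[2]=10 <= 11: swap with position 1, array becomes [9, 10, 18, 15, 11]
arr[3]=15 > 11: no swap

Place pivot at position 2: [9, 10, 11, 15, 18]
Pivot position: 2

After partitioning with pivot 11, the array becomes [9, 10, 11, 15, 18]. The pivot is placed at index 2. All elements to the left of the pivot are <= 11, and all elements to the right are > 11.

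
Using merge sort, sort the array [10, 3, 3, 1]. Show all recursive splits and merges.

Merge sort trace:

Split: [10, 3, 3, 1] -> [10, 3] and [3, 1]
  Split: [10, 3] -> [10] and [3]
  Merge: [10] + [3] -> [3, 10]
  Split: [3, 1] -> [3] and [1]
  Merge: [3] + [1] -> [1, 3]
Merge: [3, 10] + [1, 3] -> [1, 3, 3, 10]

Final sorted array: [1, 3, 3, 10]

The merge sort proceeds by recursively splitting the array and merging sorted halves.
After all merges, the sorted array is [1, 3, 3, 10].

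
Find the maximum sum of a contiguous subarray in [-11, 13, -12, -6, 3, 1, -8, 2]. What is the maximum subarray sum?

Using Kadane's algorithm on [-11, 13, -12, -6, 3, 1, -8, 2]:

Scanning through the array:
Position 1 (value 13): max_ending_here = 13, max_so_far = 13
Position 2 (value -12): max_ending_here = 1, max_so_far = 13
Position 3 (value -6): max_ending_here = -5, max_so_far = 13
Position 4 (value 3): max_ending_here = 3, max_so_far = 13
Position 5 (value 1): max_ending_here = 4, max_so_far = 13
Position 6 (value -8): max_ending_here = -4, max_so_far = 13
Position 7 (value 2): max_ending_here = 2, max_so_far = 13

Maximum subarray: [13]
Maximum sum: 13

The maximum subarray is [13] with sum 13. This subarray runs from index 1 to index 1.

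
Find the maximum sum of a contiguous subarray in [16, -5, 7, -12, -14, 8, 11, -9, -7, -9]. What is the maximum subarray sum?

Using Kadane's algorithm on [16, -5, 7, -12, -14, 8, 11, -9, -7, -9]:

Scanning through the array:
Position 1 (value -5): max_ending_here = 11, max_so_far = 16
Position 2 (value 7): max_ending_here = 18, max_so_far = 18
Position 3 (value -12): max_ending_here = 6, max_so_far = 18
Position 4 (value -14): max_ending_here = -8, max_so_far = 18
Position 5 (value 8): max_ending_here = 8, max_so_far = 18
Position 6 (value 11): max_ending_here = 19, max_so_far = 19
Position 7 (value -9): max_ending_here = 10, max_so_far = 19
Position 8 (value -7): max_ending_here = 3, max_so_far = 19
Position 9 (value -9): max_ending_here = -6, max_so_far = 19

Maximum subarray: [8, 11]
Maximum sum: 19

The maximum subarray is [8, 11] with sum 19. This subarray runs from index 5 to index 6.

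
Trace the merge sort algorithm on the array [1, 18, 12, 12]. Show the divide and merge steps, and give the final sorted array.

Merge sort trace:

Split: [1, 18, 12, 12] -> [1, 18] and [12, 12]
  Split: [1, 18] -> [1] and [18]
  Merge: [1] + [18] -> [1, 18]
  Split: [12, 12] -> [12] and [12]
  Merge: [12] + [12] -> [12, 12]
Merge: [1, 18] + [12, 12] -> [1, 12, 12, 18]

Final sorted array: [1, 12, 12, 18]

The merge sort proceeds by recursively splitting the array and merging sorted halves.
After all merges, the sorted array is [1, 12, 12, 18].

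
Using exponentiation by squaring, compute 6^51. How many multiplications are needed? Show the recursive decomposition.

Computing 6^51 by squaring (build up from 6^1; each line after the first costs one multiplication):

6^1 = 6
6^2 = (6^1)^2 = 6^2 = 36
6^3 = 6 * 6^2 = 6 * 36 = 216
6^6 = (6^3)^2 = 216^2 = 46656
6^12 = (6^6)^2 = 46656^2 = 2176782336
6^24 = (6^12)^2 = 2176782336^2 = 4738381338321616896
6^25 = 6 * 6^24 = 6 * 4738381338321616896 = 28430288029929701376
6^50 = (6^25)^2 = 28430288029929701376^2 = 808281277464764060643139600456536293376
6^51 = 6 * 6^50 = 6 * 808281277464764060643139600456536293376 = 4849687664788584363858837602739217760256

Result: 4849687664788584363858837602739217760256
Multiplications needed: 8 (8 lines after 6^1)

6^51 = 4849687664788584363858837602739217760256. Using exponentiation by squaring, this requires 8 multiplications. The key idea: if the exponent is even, square the half-power; if odd, multiply by the base once.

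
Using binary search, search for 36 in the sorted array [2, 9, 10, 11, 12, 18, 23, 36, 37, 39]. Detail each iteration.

Binary search for 36 in [2, 9, 10, 11, 12, 18, 23, 36, 37, 39]:

lo=0, hi=9, mid=4, arr[mid]=12 -> 12 < 36, search right half
lo=5, hi=9, mid=7, arr[mid]=36 -> Found target at index 7!

Binary search finds 36 at index 7 after 2 comparisons. The search repeatedly halves the search space by comparing with the middle element.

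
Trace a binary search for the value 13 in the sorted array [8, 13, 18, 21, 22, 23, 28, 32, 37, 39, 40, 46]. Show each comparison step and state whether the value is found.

Binary search for 13 in [8, 13, 18, 21, 22, 23, 28, 32, 37, 39, 40, 46]:

lo=0, hi=11, mid=5, arr[mid]=23 -> 23 > 13, search left half
lo=0, hi=4, mid=2, arr[mid]=18 -> 18 > 13, search left half
lo=0, hi=1, mid=0, arr[mid]=8 -> 8 < 13, search right half
lo=1, hi=1, mid=1, arr[mid]=13 -> Found target at index 1!

Binary search finds 13 at index 1 after 4 comparisons. The search repeatedly halves the search space by comparing with the middle element.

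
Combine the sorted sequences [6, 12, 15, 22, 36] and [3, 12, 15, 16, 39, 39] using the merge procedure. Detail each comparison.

Merging process:

Compare 6 vs 3: take 3 from right. Merged: [3]
Compare 6 vs 12: take 6 from left. Merged: [3, 6]
Compare 12 vs 12: take 12 from left. Merged: [3, 6, 12]
Compare 15 vs 12: take 12 from right. Merged: [3, 6, 12, 12]
Compare 15 vs 15: take 15 from left. Merged: [3, 6, 12, 12, 15]
Compare 22 vs 15: take 15 from right. Merged: [3, 6, 12, 12, 15, 15]
Compare 22 vs 16: take 16 from right. Merged: [3, 6, 12, 12, 15, 15, 16]
Compare 22 vs 39: take 22 from left. Merged: [3, 6, 12, 12, 15, 15, 16, 22]
Compare 36 vs 39: take 36 from left. Merged: [3, 6, 12, 12, 15, 15, 16, 22, 36]
Append remaining from right: [39, 39]. Merged: [3, 6, 12, 12, 15, 15, 16, 22, 36, 39, 39]

Final merged array: [3, 6, 12, 12, 15, 15, 16, 22, 36, 39, 39]
Total comparisons: 9

The merged array is [3, 6, 12, 12, 15, 15, 16, 22, 36, 39, 39], requiring 9 comparisons. The merge step runs in O(n) time where n is the total number of elements.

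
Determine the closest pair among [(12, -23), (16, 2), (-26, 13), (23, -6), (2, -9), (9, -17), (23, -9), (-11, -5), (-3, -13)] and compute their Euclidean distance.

Computing all pairwise distances among 9 points:

d((12, -23), (16, 2)) = 25.318
d((12, -23), (-26, 13)) = 52.345
d((12, -23), (23, -6)) = 20.2485
d((12, -23), (2, -9)) = 17.2047
d((12, -23), (9, -17)) = 6.7082
d((12, -23), (23, -9)) = 17.8045
d((12, -23), (-11, -5)) = 29.2062
d((12, -23), (-3, -13)) = 18.0278
d((16, 2), (-26, 13)) = 43.4166
d((16, 2), (23, -6)) = 10.6301
d((16, 2), (2, -9)) = 17.8045
d((16, 2), (9, -17)) = 20.2485
d((16, 2), (23, -9)) = 13.0384
d((16, 2), (-11, -5)) = 27.8927
d((16, 2), (-3, -13)) = 24.2074
d((-26, 13), (23, -6)) = 52.5547
d((-26, 13), (2, -9)) = 35.609
d((-26, 13), (9, -17)) = 46.0977
d((-26, 13), (23, -9)) = 53.7122
d((-26, 13), (-11, -5)) = 23.4307
d((-26, 13), (-3, -13)) = 34.7131
d((23, -6), (2, -9)) = 21.2132
d((23, -6), (9, -17)) = 17.8045
d((23, -6), (23, -9)) = 3.0 <-- minimum
d((23, -6), (-11, -5)) = 34.0147
d((23, -6), (-3, -13)) = 26.9258
d((2, -9), (9, -17)) = 10.6301
d((2, -9), (23, -9)) = 21.0
d((2, -9), (-11, -5)) = 13.6015
d((2, -9), (-3, -13)) = 6.4031
d((9, -17), (23, -9)) = 16.1245
d((9, -17), (-11, -5)) = 23.3238
d((9, -17), (-3, -13)) = 12.6491
d((23, -9), (-11, -5)) = 34.2345
d((23, -9), (-3, -13)) = 26.3059
d((-11, -5), (-3, -13)) = 11.3137

Closest pair: (23, -6) and (23, -9) with distance 3.0

The closest pair is (23, -6) and (23, -9) with Euclidean distance 3.0. For 9 points, brute-force pairwise comparison is shown above. For large n, the divide-and-conquer algorithm (sort by x, recurse on halves, check the dividing strip) achieves O(n log n).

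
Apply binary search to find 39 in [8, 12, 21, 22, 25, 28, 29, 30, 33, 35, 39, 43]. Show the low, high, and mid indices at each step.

Binary search for 39 in [8, 12, 21, 22, 25, 28, 29, 30, 33, 35, 39, 43]:

lo=0, hi=11, mid=5, arr[mid]=28 -> 28 < 39, search right half
lo=6, hi=11, mid=8, arr[mid]=33 -> 33 < 39, search right half
lo=9, hi=11, mid=10, arr[mid]=39 -> Found target at index 10!

Binary search finds 39 at index 10 after 3 comparisons. The search repeatedly halves the search space by comparing with the middle element.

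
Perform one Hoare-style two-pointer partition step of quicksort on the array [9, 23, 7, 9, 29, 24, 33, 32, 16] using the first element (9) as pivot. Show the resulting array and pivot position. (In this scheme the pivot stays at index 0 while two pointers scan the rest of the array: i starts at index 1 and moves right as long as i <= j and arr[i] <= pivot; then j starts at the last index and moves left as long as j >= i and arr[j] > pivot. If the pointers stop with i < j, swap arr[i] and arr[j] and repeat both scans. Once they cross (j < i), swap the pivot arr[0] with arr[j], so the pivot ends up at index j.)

Hoare-style two-pointer partition with pivot = 9:

Initial array: [9, 23, 7, 9, 29, 24, 33, 32, 16]

Pointers start at i = 1, j = 8.
i stops at index 1 (arr[1]=23 > 9), j stops at index 3 (arr[3]=9 <= 9): swap arr[1] and arr[3], array becomes [9, 9, 7, 23, 29, 24, 33, 32, 16]
i ends at 3, j ends at 2: the pointers have crossed (j < i), so scanning stops.

Swap pivot arr[0] with arr[2] to place pivot at position 2: [7, 9, 9, 23, 29, 24, 33, 32, 16]
Pivot position: 2

After partitioning with pivot 9, the array becomes [7, 9, 9, 23, 29, 24, 33, 32, 16]. The pivot is placed at index 2. All elements to the left of the pivot are <= 9, and all elements to the right are > 9.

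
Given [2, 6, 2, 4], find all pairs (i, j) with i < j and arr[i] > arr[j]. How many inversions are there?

Finding inversions in [2, 6, 2, 4]:

(1, 2): arr[1]=6 > arr[2]=2
(1, 3): arr[1]=6 > arr[3]=4

Total inversions: 2

The array has 2 inversion(s): (1,2), (1,3). Each pair (i,j) satisfies i < j and arr[i] > arr[j].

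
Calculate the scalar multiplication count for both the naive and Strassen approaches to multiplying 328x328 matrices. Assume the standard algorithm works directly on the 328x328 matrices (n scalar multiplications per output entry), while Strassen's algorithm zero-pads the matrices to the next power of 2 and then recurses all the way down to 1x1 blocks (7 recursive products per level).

Matrix multiplication for 328x328 matrices:

Strassen's algorithm requires power-of-2 dimensions. Pad 328x328 to 512x512 (next power of 2).

Standard algorithm: 328^3 = 35287552 multiplications
Strassen's algorithm: 7^(log2(512)) = 7^9 = 40353607 multiplications
Difference: 35287552 - 40353607 = -5066055 (Strassen uses MORE here due to padding overhead — for small or just-over-power-of-2 n, padding can outweigh the per-level savings)

Standard: 35287552 multiplications (328^3). Strassen: 40353607 multiplications (7^9, after padding to 512x512). Strassen reduces 8 recursive multiplications to 7 at each level.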